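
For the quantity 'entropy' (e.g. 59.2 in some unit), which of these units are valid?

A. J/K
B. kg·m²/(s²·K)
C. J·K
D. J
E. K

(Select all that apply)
A, B

entropy has SI base units: kg * m^2 / (s^2 * K)

Checking each option against kg * m^2 / (s^2 * K):
  A. J/K: ✓ matches
  B. kg·m²/(s²·K): ✓ matches
  C. J·K: ✗ does not match
  D. J: ✗ does not match
  E. K: ✗ does not match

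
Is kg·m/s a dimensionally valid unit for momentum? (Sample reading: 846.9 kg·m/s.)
Yes

momentum has SI base units: kg * m / s
kg·m/s reduces to the same SI base units, so it is a valid unit for momentum.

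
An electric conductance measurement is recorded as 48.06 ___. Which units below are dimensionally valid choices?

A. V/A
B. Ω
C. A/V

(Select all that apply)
C

electric conductance has SI base units: A^2 * s^3 / (kg * m^2)

Checking each option against A^2 * s^3 / (kg * m^2):
  A. V/A: ✗ does not match
  B. Ω: ✗ does not match
  C. A/V: ✓ matches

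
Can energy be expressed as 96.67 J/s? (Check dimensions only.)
No

energy has SI base units: kg * m^2 / s^2
J/s does NOT reduce to kg * m^2 / s^2; a valid unit for energy would be e.g. J.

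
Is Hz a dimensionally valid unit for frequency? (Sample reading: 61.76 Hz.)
Yes

frequency has SI base units: 1 / s
Hz reduces to the same SI base units, so it is a valid unit for frequency.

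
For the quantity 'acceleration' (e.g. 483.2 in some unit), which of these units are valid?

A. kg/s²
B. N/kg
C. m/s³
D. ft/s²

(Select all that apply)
B, D

acceleration has SI base units: m / s^2

Checking each option against m / s^2:
  A. kg/s²: ✗ does not match
  B. N/kg: ✓ matches
  C. m/s³: ✗ does not match
  D. ft/s²: ✓ matches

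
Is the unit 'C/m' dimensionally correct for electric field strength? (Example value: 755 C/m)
No

electric field strength has SI base units: kg * m / (A * s^3)
C/m does NOT reduce to kg * m / (A * s^3); a valid unit for electric field strength would be e.g. V/m.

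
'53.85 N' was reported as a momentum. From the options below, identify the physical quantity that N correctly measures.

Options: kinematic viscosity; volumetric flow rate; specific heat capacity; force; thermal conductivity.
force

momentum should have units dimensionally equivalent to kg * m / s (e.g. kg·m/s).
The given unit 'N' reduces to kg * m / s^2. Of the listed options, that is the dimensionality of force.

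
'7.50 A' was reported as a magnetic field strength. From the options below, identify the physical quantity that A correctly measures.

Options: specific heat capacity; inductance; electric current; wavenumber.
electric current

magnetic field strength should have units dimensionally equivalent to A / m (e.g. A/m).
The given unit 'A' reduces to A. Of the listed options, that is the dimensionality of electric current.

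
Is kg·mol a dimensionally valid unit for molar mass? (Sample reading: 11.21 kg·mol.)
No

molar mass has SI base units: kg / mol
kg·mol does NOT reduce to kg / mol; a valid unit for molar mass would be e.g. kg/mol.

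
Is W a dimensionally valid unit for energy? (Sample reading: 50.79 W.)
No

energy has SI base units: kg * m^2 / s^2
W does NOT reduce to kg * m^2 / s^2; a valid unit for energy would be e.g. J.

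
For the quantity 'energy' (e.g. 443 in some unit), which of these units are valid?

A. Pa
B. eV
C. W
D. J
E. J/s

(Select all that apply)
B, D

energy has SI base units: kg * m^2 / s^2

Checking each option against kg * m^2 / s^2:
  A. Pa: ✗ does not match
  B. eV: ✓ matches
  C. W: ✗ does not match
  D. J: ✓ matches
  E. J/s: ✗ does not match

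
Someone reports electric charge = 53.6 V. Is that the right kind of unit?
No

electric charge has SI base units: A * s
V does NOT reduce to A * s; a valid unit for electric charge would be e.g. C.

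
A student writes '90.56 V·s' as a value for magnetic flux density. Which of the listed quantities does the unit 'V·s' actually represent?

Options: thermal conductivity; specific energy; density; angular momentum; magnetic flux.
magnetic flux

magnetic flux density should have units dimensionally equivalent to kg / (A * s^2) (e.g. T).
The given unit 'V·s' reduces to kg * m^2 / (A * s^2). Of the listed options, that is the dimensionality of magnetic flux.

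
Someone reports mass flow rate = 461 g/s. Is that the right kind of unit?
Yes

mass flow rate has SI base units: kg / s
g/s reduces to the same SI base units, so it is a valid unit for mass flow rate.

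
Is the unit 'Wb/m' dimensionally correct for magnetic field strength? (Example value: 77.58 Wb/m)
No

magnetic field strength has SI base units: A / m
Wb/m does NOT reduce to A / m; a valid unit for magnetic field strength would be e.g. A/m.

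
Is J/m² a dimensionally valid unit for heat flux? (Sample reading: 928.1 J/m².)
No

heat flux has SI base units: kg / s^3
J/m² does NOT reduce to kg / s^3; a valid unit for heat flux would be e.g. W/m².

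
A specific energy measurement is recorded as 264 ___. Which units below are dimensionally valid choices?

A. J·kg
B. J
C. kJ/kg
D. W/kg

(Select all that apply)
C

specific energy has SI base units: m^2 / s^2

Checking each option against m^2 / s^2:
  A. J·kg: ✗ does not match
  B. J: ✗ does not match
  C. kJ/kg: ✓ matches
  D. W/kg: ✗ does not match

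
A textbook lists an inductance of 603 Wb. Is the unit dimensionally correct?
No

inductance has SI base units: kg * m^2 / (A^2 * s^2)
Wb does NOT reduce to kg * m^2 / (A^2 * s^2); a valid unit for inductance would be e.g. H.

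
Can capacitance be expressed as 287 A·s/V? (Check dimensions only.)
Yes

capacitance has SI base units: A^2 * s^4 / (kg * m^2)
A·s/V reduces to the same SI base units, so it is a valid unit for capacitance.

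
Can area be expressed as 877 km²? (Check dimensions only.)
Yes

area has SI base units: m^2
km² reduces to the same SI base units, so it is a valid unit for area.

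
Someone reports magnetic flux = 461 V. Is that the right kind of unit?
No

magnetic flux has SI base units: kg * m^2 / (A * s^2)
V does NOT reduce to kg * m^2 / (A * s^2); a valid unit for magnetic flux would be e.g. Wb.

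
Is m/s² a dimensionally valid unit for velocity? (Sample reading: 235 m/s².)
No

velocity has SI base units: m / s
m/s² does NOT reduce to m / s; a valid unit for velocity would be e.g. m/s.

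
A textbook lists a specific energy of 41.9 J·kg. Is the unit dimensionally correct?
No

specific energy has SI base units: m^2 / s^2
J·kg does NOT reduce to m^2 / s^2; a valid unit for specific energy would be e.g. J/kg.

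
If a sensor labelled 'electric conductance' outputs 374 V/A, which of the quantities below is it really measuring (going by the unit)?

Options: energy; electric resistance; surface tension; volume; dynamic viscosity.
electric resistance

electric conductance should have units dimensionally equivalent to A^2 * s^3 / (kg * m^2) (e.g. S).
The given unit 'V/A' reduces to kg * m^2 / (A^2 * s^3). Of the listed options, that is the dimensionality of electric resistance.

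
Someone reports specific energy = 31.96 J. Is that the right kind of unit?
No

specific energy has SI base units: m^2 / s^2
J does NOT reduce to m^2 / s^2; a valid unit for specific energy would be e.g. J/kg.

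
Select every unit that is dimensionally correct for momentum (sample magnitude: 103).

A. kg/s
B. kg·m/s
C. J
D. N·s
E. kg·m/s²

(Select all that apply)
B, D

momentum has SI base units: kg * m / s

Checking each option against kg * m / s:
  A. kg/s: ✗ does not match
  B. kg·m/s: ✓ matches
  C. J: ✗ does not match
  D. N·s: ✓ matches
  E. kg·m/s²: ✗ does not match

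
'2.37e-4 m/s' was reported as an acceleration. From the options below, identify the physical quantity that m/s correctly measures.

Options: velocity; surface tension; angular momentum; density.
velocity

acceleration should have units dimensionally equivalent to m / s^2 (e.g. m/s²).
The given unit 'm/s' reduces to m / s. Of the listed options, that is the dimensionality of velocity.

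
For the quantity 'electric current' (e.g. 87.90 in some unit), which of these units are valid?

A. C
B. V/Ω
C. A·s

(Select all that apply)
B

electric current has SI base units: A

Checking each option against A:
  A. C: ✗ does not match
  B. V/Ω: ✓ matches
  C. A·s: ✗ does not match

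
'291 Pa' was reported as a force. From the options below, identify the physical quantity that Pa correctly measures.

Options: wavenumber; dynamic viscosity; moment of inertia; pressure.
pressure

force should have units dimensionally equivalent to kg * m / s^2 (e.g. N).
The given unit 'Pa' reduces to kg / (m * s^2). Of the listed options, that is the dimensionality of pressure.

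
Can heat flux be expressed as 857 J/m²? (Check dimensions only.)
No

heat flux has SI base units: kg / s^3
J/m² does NOT reduce to kg / s^3; a valid unit for heat flux would be e.g. W/m².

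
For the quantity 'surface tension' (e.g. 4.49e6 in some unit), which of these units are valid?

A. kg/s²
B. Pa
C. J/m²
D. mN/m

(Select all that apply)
A, C, D

surface tension has SI base units: kg / s^2

Checking each option against kg / s^2:
  A. kg/s²: ✓ matches
  B. Pa: ✗ does not match
  C. J/m²: ✓ matches
  D. mN/m: ✓ matches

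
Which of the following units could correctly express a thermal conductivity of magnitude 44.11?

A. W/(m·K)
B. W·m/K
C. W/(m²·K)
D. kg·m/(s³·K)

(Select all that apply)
A, D

thermal conductivity has SI base units: kg * m / (s^3 * K)

Checking each option against kg * m / (s^3 * K):
  A. W/(m·K): ✓ matches
  B. W·m/K: ✗ does not match
  C. W/(m²·K): ✗ does not match
  D. kg·m/(s³·K): ✓ matches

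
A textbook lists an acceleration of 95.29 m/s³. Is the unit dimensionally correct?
No

acceleration has SI base units: m / s^2
m/s³ does NOT reduce to m / s^2; a valid unit for acceleration would be e.g. m/s².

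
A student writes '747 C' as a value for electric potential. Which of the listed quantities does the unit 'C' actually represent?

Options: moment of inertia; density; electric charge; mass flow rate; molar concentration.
electric charge

electric potential should have units dimensionally equivalent to kg * m^2 / (A * s^3) (e.g. V).
The given unit 'C' reduces to A * s. Of the listed options, that is the dimensionality of electric charge.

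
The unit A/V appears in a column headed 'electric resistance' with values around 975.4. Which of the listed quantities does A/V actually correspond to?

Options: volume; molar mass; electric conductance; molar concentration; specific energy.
electric conductance

electric resistance should have units dimensionally equivalent to kg * m^2 / (A^2 * s^3) (e.g. Ω).
The given unit 'A/V' reduces to A^2 * s^3 / (kg * m^2). Of the listed options, that is the dimensionality of electric conductance.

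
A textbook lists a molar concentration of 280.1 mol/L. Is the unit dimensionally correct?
Yes

molar concentration has SI base units: mol / m^3
mol/L reduces to the same SI base units, so it is a valid unit for molar concentration.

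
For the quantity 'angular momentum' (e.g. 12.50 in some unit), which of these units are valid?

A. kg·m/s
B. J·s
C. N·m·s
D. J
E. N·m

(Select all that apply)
B, C

angular momentum has SI base units: kg * m^2 / s

Checking each option against kg * m^2 / s:
  A. kg·m/s: ✗ does not match
  B. J·s: ✓ matches
  C. N·m·s: ✓ matches
  D. J: ✗ does not match
  E. N·m: ✗ does not match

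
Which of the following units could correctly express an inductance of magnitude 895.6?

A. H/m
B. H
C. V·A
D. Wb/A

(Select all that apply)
B, D

inductance has SI base units: kg * m^2 / (A^2 * s^2)

Checking each option against kg * m^2 / (A^2 * s^2):
  A. H/m: ✗ does not match
  B. H: ✓ matches
  C. V·A: ✗ does not match
  D. Wb/A: ✓ matches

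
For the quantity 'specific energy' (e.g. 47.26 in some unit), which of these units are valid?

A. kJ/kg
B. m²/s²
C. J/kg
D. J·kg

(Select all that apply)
A, B, C

specific energy has SI base units: m^2 / s^2

Checking each option against m^2 / s^2:
  A. kJ/kg: ✓ matches
  B. m²/s²: ✓ matches
  C. J/kg: ✓ matches
  D. J·kg: ✗ does not match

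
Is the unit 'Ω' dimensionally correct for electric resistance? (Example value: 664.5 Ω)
Yes

electric resistance has SI base units: kg * m^2 / (A^2 * s^3)
Ω reduces to the same SI base units, so it is a valid unit for electric resistance.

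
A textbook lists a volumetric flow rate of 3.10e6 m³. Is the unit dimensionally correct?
No

volumetric flow rate has SI base units: m^3 / s
m³ does NOT reduce to m^3 / s; a valid unit for volumetric flow rate would be e.g. m³/s.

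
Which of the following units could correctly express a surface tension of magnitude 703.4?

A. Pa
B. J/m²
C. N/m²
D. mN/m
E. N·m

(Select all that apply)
B, D

surface tension has SI base units: kg / s^2

Checking each option against kg / s^2:
  A. Pa: ✗ does not match
  B. J/m²: ✓ matches
  C. N/m²: ✗ does not match
  D. mN/m: ✓ matches
  E. N·m: ✗ does not match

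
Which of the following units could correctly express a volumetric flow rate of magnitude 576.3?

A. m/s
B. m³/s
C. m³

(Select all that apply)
B

volumetric flow rate has SI base units: m^3 / s

Checking each option against m^3 / s:
  A. m/s: ✗ does not match
  B. m³/s: ✓ matches
  C. m³: ✗ does not match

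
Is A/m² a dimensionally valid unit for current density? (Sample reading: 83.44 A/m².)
Yes

current density has SI base units: A / m^2
A/m² reduces to the same SI base units, so it is a valid unit for current density.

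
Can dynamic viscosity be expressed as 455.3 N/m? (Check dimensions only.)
No

dynamic viscosity has SI base units: kg / (m * s)
N/m does NOT reduce to kg / (m * s); a valid unit for dynamic viscosity would be e.g. Pa·s.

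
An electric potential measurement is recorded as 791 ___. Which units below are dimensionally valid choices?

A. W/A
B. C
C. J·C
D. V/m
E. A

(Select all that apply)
A

electric potential has SI base units: kg * m^2 / (A * s^3)

Checking each option against kg * m^2 / (A * s^3):
  A. W/A: ✓ matches
  B. C: ✗ does not match
  C. J·C: ✗ does not match
  D. V/m: ✗ does not match
  E. A: ✗ does not match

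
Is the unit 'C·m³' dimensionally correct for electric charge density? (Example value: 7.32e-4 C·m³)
No

electric charge density has SI base units: A * s / m^3
C·m³ does NOT reduce to A * s / m^3; a valid unit for electric charge density would be e.g. C/m³.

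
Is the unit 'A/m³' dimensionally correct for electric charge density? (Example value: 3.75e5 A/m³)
No

electric charge density has SI base units: A * s / m^3
A/m³ does NOT reduce to A * s / m^3; a valid unit for electric charge density would be e.g. C/m³.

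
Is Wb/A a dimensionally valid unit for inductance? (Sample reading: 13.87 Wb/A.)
Yes

inductance has SI base units: kg * m^2 / (A^2 * s^2)
Wb/A reduces to the same SI base units, so it is a valid unit for inductance.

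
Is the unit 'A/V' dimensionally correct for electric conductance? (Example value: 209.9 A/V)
Yes

electric conductance has SI base units: A^2 * s^3 / (kg * m^2)
A/V reduces to the same SI base units, so it is a valid unit for electric conductance.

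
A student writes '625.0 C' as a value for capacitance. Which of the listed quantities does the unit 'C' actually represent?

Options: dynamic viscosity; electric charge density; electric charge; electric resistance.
electric charge

capacitance should have units dimensionally equivalent to A^2 * s^4 / (kg * m^2) (e.g. F).
The given unit 'C' reduces to A * s. Of the listed options, that is the dimensionality of electric charge.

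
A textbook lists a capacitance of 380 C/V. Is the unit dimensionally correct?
Yes

capacitance has SI base units: A^2 * s^4 / (kg * m^2)
C/V reduces to the same SI base units, so it is a valid unit for capacitance.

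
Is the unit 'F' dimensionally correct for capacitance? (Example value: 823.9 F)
Yes

capacitance has SI base units: A^2 * s^4 / (kg * m^2)
F reduces to the same SI base units, so it is a valid unit for capacitance.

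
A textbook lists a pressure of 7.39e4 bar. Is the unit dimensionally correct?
Yes

pressure has SI base units: kg / (m * s^2)
bar reduces to the same SI base units, so it is a valid unit for pressure.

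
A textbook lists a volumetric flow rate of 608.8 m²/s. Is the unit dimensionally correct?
No

volumetric flow rate has SI base units: m^3 / s
m²/s does NOT reduce to m^3 / s; a valid unit for volumetric flow rate would be e.g. m³/s.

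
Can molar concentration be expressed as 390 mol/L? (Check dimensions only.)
Yes

molar concentration has SI base units: mol / m^3
mol/L reduces to the same SI base units, so it is a valid unit for molar concentration.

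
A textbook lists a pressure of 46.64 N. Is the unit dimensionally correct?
No

pressure has SI base units: kg / (m * s^2)
N does NOT reduce to kg / (m * s^2); a valid unit for pressure would be e.g. Pa.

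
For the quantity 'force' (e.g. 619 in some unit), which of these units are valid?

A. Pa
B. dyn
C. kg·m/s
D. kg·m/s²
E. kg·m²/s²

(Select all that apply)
B, D

force has SI base units: kg * m / s^2

Checking each option against kg * m / s^2:
  A. Pa: ✗ does not match
  B. dyn: ✓ matches
  C. kg·m/s: ✗ does not match
  D. kg·m/s²: ✓ matches
  E. kg·m²/s²: ✗ does not match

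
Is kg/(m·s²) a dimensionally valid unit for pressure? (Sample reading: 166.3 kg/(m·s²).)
Yes

pressure has SI base units: kg / (m * s^2)
kg/(m·s²) reduces to the same SI base units, so it is a valid unit for pressure.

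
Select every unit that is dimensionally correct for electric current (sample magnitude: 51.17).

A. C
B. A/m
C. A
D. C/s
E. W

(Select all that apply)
C, D

electric current has SI base units: A

Checking each option against A:
  A. C: ✗ does not match
  B. A/m: ✗ does not match
  C. A: ✓ matches
  D. C/s: ✓ matches
  E. W: ✗ does not match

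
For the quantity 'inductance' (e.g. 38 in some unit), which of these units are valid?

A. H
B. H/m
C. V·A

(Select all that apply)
A

inductance has SI base units: kg * m^2 / (A^2 * s^2)

Checking each option against kg * m^2 / (A^2 * s^2):
  A. H: ✓ matches
  B. H/m: ✗ does not match
  C. V·A: ✗ does not match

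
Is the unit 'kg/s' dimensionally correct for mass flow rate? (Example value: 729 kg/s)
Yes

mass flow rate has SI base units: kg / s
kg/s reduces to the same SI base units, so it is a valid unit for mass flow rate.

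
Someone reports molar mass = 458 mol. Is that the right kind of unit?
No

molar mass has SI base units: kg / mol
mol does NOT reduce to kg / mol; a valid unit for molar mass would be e.g. kg/mol.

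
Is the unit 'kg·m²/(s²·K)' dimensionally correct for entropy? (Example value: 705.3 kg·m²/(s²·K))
Yes

entropy has SI base units: kg * m^2 / (s^2 * K)
kg·m²/(s²·K) reduces to the same SI base units, so it is a valid unit for entropy.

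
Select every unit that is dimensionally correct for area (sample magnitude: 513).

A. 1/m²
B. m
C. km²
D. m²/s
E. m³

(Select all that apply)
C

area has SI base units: m^2

Checking each option against m^2:
  A. 1/m²: ✗ does not match
  B. m: ✗ does not match
  C. km²: ✓ matches
  D. m²/s: ✗ does not match
  E. m³: ✗ does not match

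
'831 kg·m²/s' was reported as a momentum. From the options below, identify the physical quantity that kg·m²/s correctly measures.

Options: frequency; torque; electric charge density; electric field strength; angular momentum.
angular momentum

momentum should have units dimensionally equivalent to kg * m / s (e.g. kg·m/s).
The given unit 'kg·m²/s' reduces to kg * m^2 / s. Of the listed options, that is the dimensionality of angular momentum.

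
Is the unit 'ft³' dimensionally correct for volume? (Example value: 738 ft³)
Yes

volume has SI base units: m^3
ft³ reduces to the same SI base units, so it is a valid unit for volume.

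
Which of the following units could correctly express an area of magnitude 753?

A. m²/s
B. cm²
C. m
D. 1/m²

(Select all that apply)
B

area has SI base units: m^2

Checking each option against m^2:
  A. m²/s: ✗ does not match
  B. cm²: ✓ matches
  C. m: ✗ does not match
  D. 1/m²: ✗ does not match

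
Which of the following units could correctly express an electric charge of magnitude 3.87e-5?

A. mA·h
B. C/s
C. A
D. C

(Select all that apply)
A, D

electric charge has SI base units: A * s

Checking each option against A * s:
  A. mA·h: ✓ matches
  B. C/s: ✗ does not match
  C. A: ✗ does not match
  D. C: ✓ matches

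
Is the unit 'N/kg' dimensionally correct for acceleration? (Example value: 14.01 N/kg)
Yes

acceleration has SI base units: m / s^2
N/kg reduces to the same SI base units, so it is a valid unit for acceleration.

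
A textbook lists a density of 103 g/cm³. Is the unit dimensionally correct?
Yes

density has SI base units: kg / m^3
g/cm³ reduces to the same SI base units, so it is a valid unit for density.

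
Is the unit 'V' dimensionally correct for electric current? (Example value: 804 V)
No

electric current has SI base units: A
V does NOT reduce to A; a valid unit for electric current would be e.g. A.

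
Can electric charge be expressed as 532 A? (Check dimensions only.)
No

electric charge has SI base units: A * s
A does NOT reduce to A * s; a valid unit for electric charge would be e.g. C.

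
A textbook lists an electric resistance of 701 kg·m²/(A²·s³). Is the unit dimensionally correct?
Yes

electric resistance has SI base units: kg * m^2 / (A^2 * s^3)
kg·m²/(A²·s³) reduces to the same SI base units, so it is a valid unit for electric resistance.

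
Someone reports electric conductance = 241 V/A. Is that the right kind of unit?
No

electric conductance has SI base units: A^2 * s^3 / (kg * m^2)
V/A does NOT reduce to A^2 * s^3 / (kg * m^2); a valid unit for electric conductance would be e.g. S.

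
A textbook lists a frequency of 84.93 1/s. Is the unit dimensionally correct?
Yes

frequency has SI base units: 1 / s
1/s reduces to the same SI base units, so it is a valid unit for frequency.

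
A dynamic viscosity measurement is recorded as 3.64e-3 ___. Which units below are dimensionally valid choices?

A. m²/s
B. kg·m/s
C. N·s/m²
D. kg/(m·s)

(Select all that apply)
C, D

dynamic viscosity has SI base units: kg / (m * s)

Checking each option against kg / (m * s):
  A. m²/s: ✗ does not match
  B. kg·m/s: ✗ does not match
  C. N·s/m²: ✓ matches
  D. kg/(m·s): ✓ matches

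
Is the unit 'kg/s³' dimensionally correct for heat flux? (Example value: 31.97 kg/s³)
Yes

heat flux has SI base units: kg / s^3
kg/s³ reduces to the same SI base units, so it is a valid unit for heat flux.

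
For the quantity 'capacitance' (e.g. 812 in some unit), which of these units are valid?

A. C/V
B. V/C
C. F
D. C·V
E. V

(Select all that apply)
A, C

capacitance has SI base units: A^2 * s^4 / (kg * m^2)

Checking each option against A^2 * s^4 / (kg * m^2):
  A. C/V: ✓ matches
  B. V/C: ✗ does not match
  C. F: ✓ matches
  D. C·V: ✗ does not match
  E. V: ✗ does not match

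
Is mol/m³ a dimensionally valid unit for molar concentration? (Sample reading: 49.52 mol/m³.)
Yes

molar concentration has SI base units: mol / m^3
mol/m³ reduces to the same SI base units, so it is a valid unit for molar concentration.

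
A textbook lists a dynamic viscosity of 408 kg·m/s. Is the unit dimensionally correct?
No

dynamic viscosity has SI base units: kg / (m * s)
kg·m/s does NOT reduce to kg / (m * s); a valid unit for dynamic viscosity would be e.g. Pa·s.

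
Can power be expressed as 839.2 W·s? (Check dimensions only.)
No

power has SI base units: kg * m^2 / s^3
W·s does NOT reduce to kg * m^2 / s^3; a valid unit for power would be e.g. W.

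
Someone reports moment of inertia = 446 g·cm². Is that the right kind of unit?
Yes

moment of inertia has SI base units: kg * m^2
g·cm² reduces to the same SI base units, so it is a valid unit for moment of inertia.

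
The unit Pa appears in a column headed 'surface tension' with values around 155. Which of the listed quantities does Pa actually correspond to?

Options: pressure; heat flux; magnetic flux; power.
pressure

surface tension should have units dimensionally equivalent to kg / s^2 (e.g. N/m).
The given unit 'Pa' reduces to kg / (m * s^2). Of the listed options, that is the dimensionality of pressure.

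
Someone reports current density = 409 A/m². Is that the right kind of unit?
Yes

current density has SI base units: A / m^2
A/m² reduces to the same SI base units, so it is a valid unit for current density.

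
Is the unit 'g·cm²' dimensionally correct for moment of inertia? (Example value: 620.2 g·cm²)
Yes

moment of inertia has SI base units: kg * m^2
g·cm² reduces to the same SI base units, so it is a valid unit for moment of inertia.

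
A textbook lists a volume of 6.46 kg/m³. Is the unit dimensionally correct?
No

volume has SI base units: m^3
kg/m³ does NOT reduce to m^3; a valid unit for volume would be e.g. m³.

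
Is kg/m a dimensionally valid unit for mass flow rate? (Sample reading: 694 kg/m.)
No

mass flow rate has SI base units: kg / s
kg/m does NOT reduce to kg / s; a valid unit for mass flow rate would be e.g. kg/s.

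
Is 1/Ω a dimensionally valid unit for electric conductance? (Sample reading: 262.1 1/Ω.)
Yes

electric conductance has SI base units: A^2 * s^3 / (kg * m^2)
1/Ω reduces to the same SI base units, so it is a valid unit for electric conductance.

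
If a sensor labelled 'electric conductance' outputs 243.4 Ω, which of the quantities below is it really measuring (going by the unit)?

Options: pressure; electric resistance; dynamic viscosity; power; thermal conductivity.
electric resistance

electric conductance should have units dimensionally equivalent to A^2 * s^3 / (kg * m^2) (e.g. S).
The given unit 'Ω' reduces to kg * m^2 / (A^2 * s^3). Of the listed options, that is the dimensionality of electric resistance.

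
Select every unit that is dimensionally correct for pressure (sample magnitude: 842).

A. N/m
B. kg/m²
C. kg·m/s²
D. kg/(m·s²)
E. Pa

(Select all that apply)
D, E

pressure has SI base units: kg / (m * s^2)

Checking each option against kg / (m * s^2):
  A. N/m: ✗ does not match
  B. kg/m²: ✗ does not match
  C. kg·m/s²: ✗ does not match
  D. kg/(m·s²): ✓ matches
  E. Pa: ✓ matches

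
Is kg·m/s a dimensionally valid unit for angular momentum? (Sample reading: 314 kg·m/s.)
No

angular momentum has SI base units: kg * m^2 / s
kg·m/s does NOT reduce to kg * m^2 / s; a valid unit for angular momentum would be e.g. kg·m²/s.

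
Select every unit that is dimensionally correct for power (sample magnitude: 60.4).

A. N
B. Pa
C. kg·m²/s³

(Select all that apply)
C

power has SI base units: kg * m^2 / s^3

Checking each option against kg * m^2 / s^3:
  A. N: ✗ does not match
  B. Pa: ✗ does not match
  C. kg·m²/s³: ✓ matches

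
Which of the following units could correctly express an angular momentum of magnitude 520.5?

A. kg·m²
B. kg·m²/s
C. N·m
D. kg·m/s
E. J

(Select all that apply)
B

angular momentum has SI base units: kg * m^2 / s

Checking each option against kg * m^2 / s:
  A. kg·m²: ✗ does not match
  B. kg·m²/s: ✓ matches
  C. N·m: ✗ does not match
  D. kg·m/s: ✗ does not match
  E. J: ✗ does not match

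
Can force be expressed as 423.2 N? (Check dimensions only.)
Yes

force has SI base units: kg * m / s^2
N reduces to the same SI base units, so it is a valid unit for force.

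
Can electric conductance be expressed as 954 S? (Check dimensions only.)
Yes

electric conductance has SI base units: A^2 * s^3 / (kg * m^2)
S reduces to the same SI base units, so it is a valid unit for electric conductance.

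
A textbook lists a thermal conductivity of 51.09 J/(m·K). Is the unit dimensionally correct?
No

thermal conductivity has SI base units: kg * m / (s^3 * K)
J/(m·K) does NOT reduce to kg * m / (s^3 * K); a valid unit for thermal conductivity would be e.g. W/(m·K).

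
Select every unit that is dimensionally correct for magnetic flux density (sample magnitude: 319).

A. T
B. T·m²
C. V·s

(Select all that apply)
A

magnetic flux density has SI base units: kg / (A * s^2)

Checking each option against kg / (A * s^2):
  A. T: ✓ matches
  B. T·m²: ✗ does not match
  C. V·s: ✗ does not match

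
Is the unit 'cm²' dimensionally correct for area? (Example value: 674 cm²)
Yes

area has SI base units: m^2
cm² reduces to the same SI base units, so it is a valid unit for area.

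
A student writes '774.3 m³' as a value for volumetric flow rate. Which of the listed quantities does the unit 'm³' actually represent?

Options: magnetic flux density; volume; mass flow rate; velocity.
volume

volumetric flow rate should have units dimensionally equivalent to m^3 / s (e.g. m³/s).
The given unit 'm³' reduces to m^3. Of the listed options, that is the dimensionality of volume.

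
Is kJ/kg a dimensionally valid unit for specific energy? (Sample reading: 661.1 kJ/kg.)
Yes

specific energy has SI base units: m^2 / s^2
kJ/kg reduces to the same SI base units, so it is a valid unit for specific energy.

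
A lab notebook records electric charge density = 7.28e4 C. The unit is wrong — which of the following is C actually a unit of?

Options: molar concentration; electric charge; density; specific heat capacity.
electric charge

electric charge density should have units dimensionally equivalent to A * s / m^3 (e.g. C/m³).
The given unit 'C' reduces to A * s. Of the listed options, that is the dimensionality of electric charge.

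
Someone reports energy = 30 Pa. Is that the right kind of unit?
No

energy has SI base units: kg * m^2 / s^2
Pa does NOT reduce to kg * m^2 / s^2; a valid unit for energy would be e.g. J.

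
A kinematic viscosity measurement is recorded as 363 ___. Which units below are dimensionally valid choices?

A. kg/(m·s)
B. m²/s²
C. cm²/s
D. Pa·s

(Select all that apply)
C

kinematic viscosity has SI base units: m^2 / s

Checking each option against m^2 / s:
  A. kg/(m·s): ✗ does not match
  B. m²/s²: ✗ does not match
  C. cm²/s: ✓ matches
  D. Pa·s: ✗ does not match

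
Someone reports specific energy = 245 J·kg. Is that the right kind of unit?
No

specific energy has SI base units: m^2 / s^2
J·kg does NOT reduce to m^2 / s^2; a valid unit for specific energy would be e.g. J/kg.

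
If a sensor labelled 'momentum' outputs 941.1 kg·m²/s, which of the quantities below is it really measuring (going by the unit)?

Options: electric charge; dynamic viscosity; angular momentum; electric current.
angular momentum

momentum should have units dimensionally equivalent to kg * m / s (e.g. kg·m/s).
The given unit 'kg·m²/s' reduces to kg * m^2 / s. Of the listed options, that is the dimensionality of angular momentum.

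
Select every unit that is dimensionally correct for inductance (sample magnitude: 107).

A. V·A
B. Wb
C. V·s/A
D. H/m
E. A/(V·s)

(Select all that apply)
C

inductance has SI base units: kg * m^2 / (A^2 * s^2)

Checking each option against kg * m^2 / (A^2 * s^2):
  A. V·A: ✗ does not match
  B. Wb: ✗ does not match
  C. V·s/A: ✓ matches
  D. H/m: ✗ does not match
  E. A/(V·s): ✗ does not match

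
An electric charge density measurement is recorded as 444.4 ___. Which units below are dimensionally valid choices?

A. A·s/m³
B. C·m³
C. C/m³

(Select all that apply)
A, C

electric charge density has SI base units: A * s / m^3

Checking each option against A * s / m^3:
  A. A·s/m³: ✓ matches
  B. C·m³: ✗ does not match
  C. C/m³: ✓ matches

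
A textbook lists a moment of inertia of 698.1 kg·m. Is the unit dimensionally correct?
No

moment of inertia has SI base units: kg * m^2
kg·m does NOT reduce to kg * m^2; a valid unit for moment of inertia would be e.g. kg·m².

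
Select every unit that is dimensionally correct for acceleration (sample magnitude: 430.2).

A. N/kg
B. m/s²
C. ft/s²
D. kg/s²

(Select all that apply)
A, B, C

acceleration has SI base units: m / s^2

Checking each option against m / s^2:
  A. N/kg: ✓ matches
  B. m/s²: ✓ matches
  C. ft/s²: ✓ matches
  D. kg/s²: ✗ does not match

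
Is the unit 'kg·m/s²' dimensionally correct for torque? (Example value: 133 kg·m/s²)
No

torque has SI base units: kg * m^2 / s^2
kg·m/s² does NOT reduce to kg * m^2 / s^2; a valid unit for torque would be e.g. N·m.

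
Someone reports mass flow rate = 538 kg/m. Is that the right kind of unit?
No

mass flow rate has SI base units: kg / s
kg/m does NOT reduce to kg / s; a valid unit for mass flow rate would be e.g. kg/s.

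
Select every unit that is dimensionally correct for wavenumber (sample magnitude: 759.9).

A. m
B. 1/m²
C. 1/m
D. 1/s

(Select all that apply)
C

wavenumber has SI base units: 1 / m

Checking each option against 1 / m:
  A. m: ✗ does not match
  B. 1/m²: ✗ does not match
  C. 1/m: ✓ matches
  D. 1/s: ✗ does not match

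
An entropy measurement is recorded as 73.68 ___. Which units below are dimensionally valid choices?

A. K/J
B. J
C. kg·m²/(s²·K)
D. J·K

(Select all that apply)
C

entropy has SI base units: kg * m^2 / (s^2 * K)

Checking each option against kg * m^2 / (s^2 * K):
  A. K/J: ✗ does not match
  B. J: ✗ does not match
  C. kg·m²/(s²·K): ✓ matches
  D. J·K: ✗ does not match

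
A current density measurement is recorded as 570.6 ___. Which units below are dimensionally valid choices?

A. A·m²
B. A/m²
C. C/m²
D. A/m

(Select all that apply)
B

current density has SI base units: A / m^2

Checking each option against A / m^2:
  A. A·m²: ✗ does not match
  B. A/m²: ✓ matches
  C. C/m²: ✗ does not match
  D. A/m: ✗ does not match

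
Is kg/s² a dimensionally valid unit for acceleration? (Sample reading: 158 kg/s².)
No

acceleration has SI base units: m / s^2
kg/s² does NOT reduce to m / s^2; a valid unit for acceleration would be e.g. m/s².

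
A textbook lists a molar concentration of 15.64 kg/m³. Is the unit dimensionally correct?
No

molar concentration has SI base units: mol / m^3
kg/m³ does NOT reduce to mol / m^3; a valid unit for molar concentration would be e.g. mol/m³.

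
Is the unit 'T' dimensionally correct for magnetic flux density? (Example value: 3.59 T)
Yes

magnetic flux density has SI base units: kg / (A * s^2)
T reduces to the same SI base units, so it is a valid unit for magnetic flux density.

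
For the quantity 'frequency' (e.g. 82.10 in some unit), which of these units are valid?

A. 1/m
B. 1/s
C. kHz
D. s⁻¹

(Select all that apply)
B, C, D

frequency has SI base units: 1 / s

Checking each option against 1 / s:
  A. 1/m: ✗ does not match
  B. 1/s: ✓ matches
  C. kHz: ✓ matches
  D. s⁻¹: ✓ matches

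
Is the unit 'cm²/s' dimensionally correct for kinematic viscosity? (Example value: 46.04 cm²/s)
Yes

kinematic viscosity has SI base units: m^2 / s
cm²/s reduces to the same SI base units, so it is a valid unit for kinematic viscosity.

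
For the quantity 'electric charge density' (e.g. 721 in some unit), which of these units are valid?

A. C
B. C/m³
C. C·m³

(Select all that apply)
B

electric charge density has SI base units: A * s / m^3

Checking each option against A * s / m^3:
  A. C: ✗ does not match
  B. C/m³: ✓ matches
  C. C·m³: ✗ does not match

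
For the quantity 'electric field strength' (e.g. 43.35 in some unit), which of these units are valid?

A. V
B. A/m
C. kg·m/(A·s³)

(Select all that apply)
C

electric field strength has SI base units: kg * m / (A * s^3)

Checking each option against kg * m / (A * s^3):
  A. V: ✗ does not match
  B. A/m: ✗ does not match
  C. kg·m/(A·s³): ✓ matches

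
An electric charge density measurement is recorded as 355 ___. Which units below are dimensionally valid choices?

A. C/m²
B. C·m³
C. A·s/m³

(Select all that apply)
C

electric charge density has SI base units: A * s / m^3

Checking each option against A * s / m^3:
  A. C/m²: ✗ does not match
  B. C·m³: ✗ does not match
  C. A·s/m³: ✓ matches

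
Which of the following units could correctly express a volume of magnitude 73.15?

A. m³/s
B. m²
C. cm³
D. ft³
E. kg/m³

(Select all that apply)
C, D

volume has SI base units: m^3

Checking each option against m^3:
  A. m³/s: ✗ does not match
  B. m²: ✗ does not match
  C. cm³: ✓ matches
  D. ft³: ✓ matches
  E. kg/m³: ✗ does not match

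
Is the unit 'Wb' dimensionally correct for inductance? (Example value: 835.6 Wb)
No

inductance has SI base units: kg * m^2 / (A^2 * s^2)
Wb does NOT reduce to kg * m^2 / (A^2 * s^2); a valid unit for inductance would be e.g. H.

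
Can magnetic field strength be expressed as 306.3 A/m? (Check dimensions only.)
Yes

magnetic field strength has SI base units: A / m
A/m reduces to the same SI base units, so it is a valid unit for magnetic field strength.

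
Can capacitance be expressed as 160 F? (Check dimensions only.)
Yes

capacitance has SI base units: A^2 * s^4 / (kg * m^2)
F reduces to the same SI base units, so it is a valid unit for capacitance.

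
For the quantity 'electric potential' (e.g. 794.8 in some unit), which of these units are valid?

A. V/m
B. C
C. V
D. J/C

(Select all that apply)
C, D

electric potential has SI base units: kg * m^2 / (A * s^3)

Checking each option against kg * m^2 / (A * s^3):
  A. V/m: ✗ does not match
  B. C: ✗ does not match
  C. V: ✓ matches
  D. J/C: ✓ matches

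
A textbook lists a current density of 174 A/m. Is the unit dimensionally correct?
No

current density has SI base units: A / m^2
A/m does NOT reduce to A / m^2; a valid unit for current density would be e.g. A/m².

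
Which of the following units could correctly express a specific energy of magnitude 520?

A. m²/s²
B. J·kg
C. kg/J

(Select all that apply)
A

specific energy has SI base units: m^2 / s^2

Checking each option against m^2 / s^2:
  A. m²/s²: ✓ matches
  B. J·kg: ✗ does not match
  C. kg/J: ✗ does not match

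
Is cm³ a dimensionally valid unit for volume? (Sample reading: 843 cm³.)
Yes

volume has SI base units: m^3
cm³ reduces to the same SI base units, so it is a valid unit for volume.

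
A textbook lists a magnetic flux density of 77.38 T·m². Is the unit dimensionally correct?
No

magnetic flux density has SI base units: kg / (A * s^2)
T·m² does NOT reduce to kg / (A * s^2); a valid unit for magnetic flux density would be e.g. T.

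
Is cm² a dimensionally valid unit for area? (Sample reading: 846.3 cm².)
Yes

area has SI base units: m^2
cm² reduces to the same SI base units, so it is a valid unit for area.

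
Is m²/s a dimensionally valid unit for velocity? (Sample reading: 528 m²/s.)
No

velocity has SI base units: m / s
m²/s does NOT reduce to m / s; a valid unit for velocity would be e.g. m/s.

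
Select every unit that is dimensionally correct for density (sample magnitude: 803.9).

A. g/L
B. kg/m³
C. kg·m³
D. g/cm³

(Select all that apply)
A, B, D

density has SI base units: kg / m^3

Checking each option against kg / m^3:
  A. g/L: ✓ matches
  B. kg/m³: ✓ matches
  C. kg·m³: ✗ does not match
  D. g/cm³: ✓ matches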